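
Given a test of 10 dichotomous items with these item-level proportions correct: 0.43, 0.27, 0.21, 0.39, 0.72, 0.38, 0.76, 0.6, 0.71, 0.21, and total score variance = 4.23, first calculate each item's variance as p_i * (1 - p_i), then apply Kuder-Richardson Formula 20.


For each item, compute p_i * q_i:
  Item 1: 0.43 * 0.57 = 0.2451
  Item 2: 0.27 * 0.73 = 0.1971
  Item 3: 0.21 * 0.79 = 0.1659
  Item 4: 0.39 * 0.61 = 0.2379
  Item 5: 0.72 * 0.28 = 0.2016
  Item 6: 0.38 * 0.62 = 0.2356
  Item 7: 0.76 * 0.24 = 0.1824
  Item 8: 0.6 * 0.4 = 0.24
  Item 9: 0.71 * 0.29 = 0.2059
  Item 10: 0.21 * 0.79 = 0.1659
Sum(p_i * q_i) = 0.2451 + 0.1971 + 0.1659 + 0.2379 + 0.2016 + 0.2356 + 0.1824 + 0.24 + 0.2059 + 0.1659 = 2.0774
KR-20 = (k/(k-1)) * (1 - Sum(p_i*q_i) / Var_total)
= (10/9) * (1 - 2.0774/4.23)
= 1.1111 * 0.5089
KR-20 = 0.5654

0.5654


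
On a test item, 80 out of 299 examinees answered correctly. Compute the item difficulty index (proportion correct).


Item difficulty p = number correct / total examinees
p = 80 / 299
p = 0.2676

0.2676


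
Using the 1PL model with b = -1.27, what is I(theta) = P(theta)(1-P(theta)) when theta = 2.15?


P = 1/(1+exp(-(2.15--1.27))) = 0.9683
I = P*(1-P) = 0.9683 * 0.0317
I = 0.0307

0.0307


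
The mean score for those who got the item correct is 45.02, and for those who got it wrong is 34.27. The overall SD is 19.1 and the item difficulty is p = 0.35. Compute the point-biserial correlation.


q = 1 - p = 0.65
rpb = ((M1 - M0) / SD) * sqrt(p * q)
rpb = ((45.02 - 34.27) / 19.1) * sqrt(0.35 * 0.65)
rpb = 0.2685

0.2685


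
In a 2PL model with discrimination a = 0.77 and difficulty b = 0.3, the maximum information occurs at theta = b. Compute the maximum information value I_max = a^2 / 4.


For 2PL, max info at theta = b = 0.3
I_max = a^2 / 4 = 0.77^2 / 4
= 0.5929 / 4
I_max = 0.1482

0.1482


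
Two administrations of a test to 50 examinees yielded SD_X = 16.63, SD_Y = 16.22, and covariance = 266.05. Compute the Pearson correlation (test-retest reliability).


r = cov(X,Y) / (SD_X * SD_Y)
r = 266.05 / (16.63 * 16.22)
r = 266.05 / 269.7386
r = 0.9863

0.9863


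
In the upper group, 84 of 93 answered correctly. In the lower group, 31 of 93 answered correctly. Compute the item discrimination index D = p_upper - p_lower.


p_upper = 84/93 = 0.9032
p_lower = 31/93 = 0.3333
D = 0.9032 - 0.3333 = 0.5699

0.5699


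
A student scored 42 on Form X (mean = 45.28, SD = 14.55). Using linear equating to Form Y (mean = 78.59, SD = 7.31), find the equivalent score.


slope = SD_Y / SD_X = 7.31 / 14.55 ~ 0.5024
intercept = mean_Y - slope * mean_X = 78.59 - (7.31 / 14.55) * 45.28 ~ 55.8411
Y = slope * X + intercept. To avoid rounding drift from the rounded slope/intercept, evaluate the equivalent form Y = mean_Y + SD_Y * (X - mean_X) / SD_X at full precision:
Y = 78.59 + 7.31 * (42 - 45.28) / 14.55
Y = 78.59 - 7.31 * 3.28 / 14.55
Y = 78.59 - 23.9768 / 14.55
Y = 78.59 - 1.6479
Y = 76.9421

76.9421


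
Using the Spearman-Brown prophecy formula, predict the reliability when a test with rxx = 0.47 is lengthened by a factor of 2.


r_new = (n * rxx) / (1 + (n-1) * rxx)
r_new = (2 * 0.47) / (1 + 1 * 0.47)
r_new = 0.94 / 1.47
r_new = 0.6395

0.6395


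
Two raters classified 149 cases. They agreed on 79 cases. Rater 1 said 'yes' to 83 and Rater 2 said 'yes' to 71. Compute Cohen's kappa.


P_o = 79/149 = 0.530201
P_e = (83*71 + 66*78) / 22201 = 0.49732
kappa = (P_o - P_e) / (1 - P_e)
kappa = (0.530201 - 0.49732) / (1 - 0.49732)
kappa = 0.0654

0.0654


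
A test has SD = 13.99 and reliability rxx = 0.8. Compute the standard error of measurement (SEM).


SEM = SD * sqrt(1 - rxx)
SEM = 13.99 * sqrt(1 - 0.8)
SEM = 13.99 * sqrt(0.2) = 13.99 * 0.447214
SEM = 6.2565

6.2565


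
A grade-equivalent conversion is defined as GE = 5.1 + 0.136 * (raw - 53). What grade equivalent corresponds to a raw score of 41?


raw - median = 41 - 53 = -12
slope * diff = 0.136 * -12 = -1.632
GE = 5.1 + -1.632
GE = 3.468

3.468


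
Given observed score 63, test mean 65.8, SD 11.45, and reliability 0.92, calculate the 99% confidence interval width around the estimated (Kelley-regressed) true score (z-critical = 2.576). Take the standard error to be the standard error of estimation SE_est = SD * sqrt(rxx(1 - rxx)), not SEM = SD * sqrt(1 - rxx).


True score estimate = 0.92*63 + 0.08*65.8 = 63.224
SE_est = SD * sqrt(rxx * (1 - rxx)) = 11.45 * sqrt(0.92 * 0.08) = 11.45 * sqrt(0.0736) = 3.106307
CI = T_est +/- z * SE_est, so width = 2 * z * SE_est = 2 * 2.576 * 3.106307
Width = 16.0037

16.0037


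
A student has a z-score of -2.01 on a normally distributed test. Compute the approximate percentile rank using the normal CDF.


CDF(z) = 0.5 * (1 + erf(z/sqrt(2)))
erf(-1.4213) = -0.9556
CDF = 0.0222
Percentile rank = 0.0222 * 100 = 2.22

2.22


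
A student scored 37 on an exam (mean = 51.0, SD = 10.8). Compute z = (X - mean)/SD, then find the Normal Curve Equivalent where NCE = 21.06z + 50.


z = (X - mean) / SD = (37 - 51.0) / 10.8
z = -14.0 / 10.8
z = -1.2963
NCE = NCE = 21.06z + 50
Carry z at full precision (z = -14.0 / 10.8) into the conversion:
NCE = 21.06 * (-14.0 / 10.8) + 50 = -294.84 / 10.8 + 50
NCE = -27.3 + 50
NCE = 22.7

22.7


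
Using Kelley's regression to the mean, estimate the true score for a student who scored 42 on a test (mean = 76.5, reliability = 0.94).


T_est = rxx * X + (1 - rxx) * mean
T_est = 0.94 * 42 + 0.06 * 76.5
T_est = 39.48 + 4.59
T_est = 44.07

44.07


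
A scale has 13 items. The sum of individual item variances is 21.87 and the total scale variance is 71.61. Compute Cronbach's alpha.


alpha = (k/(k-1)) * (1 - sum(si^2)/s_total^2)
= (13/12) * (1 - 21.87/71.61)
alpha = 0.7525

0.7525


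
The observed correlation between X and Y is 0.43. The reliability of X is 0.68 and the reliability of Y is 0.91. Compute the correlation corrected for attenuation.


r_corrected = rxy / sqrt(rxx * ryy)
= 0.43 / sqrt(0.68 * 0.91)
= 0.43 / sqrt(0.6188)
= 0.43 / 0.786638
r_corrected = 0.5466

0.5466


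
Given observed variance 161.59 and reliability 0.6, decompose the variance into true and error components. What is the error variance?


var_true = rxx * var_obs = 0.6 * 161.59 = 96.954
var_error = var_obs - var_true
var_error = 161.59 - 96.954
var_error = 64.636

64.636


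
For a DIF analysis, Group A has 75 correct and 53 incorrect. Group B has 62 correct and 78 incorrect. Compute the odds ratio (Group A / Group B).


Odds_A = 75/53 = 1.4151
Odds_B = 62/78 = 0.7949
OR = Odds_A / Odds_B = 1.4151 / 0.7949
Exactly, OR = (75 * 78) / (53 * 62) = 5850 / 3286
OR = 1.7803

1.7803


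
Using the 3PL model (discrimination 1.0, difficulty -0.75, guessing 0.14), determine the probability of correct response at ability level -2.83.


logit = 1.0*(-2.83 - -0.75) = -2.08
P* = 1/(1 + exp(--2.08)) = 0.1111
P = 0.14 + (1 - 0.14) * 0.1111
P = 0.2355

0.2355


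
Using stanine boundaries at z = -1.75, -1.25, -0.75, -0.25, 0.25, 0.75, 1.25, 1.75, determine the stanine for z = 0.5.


Stanine boundaries: [-1.75, -1.25, -0.75, -0.25, 0.25, 0.75, 1.25, 1.75]
z = 0.5
Check each boundary:
  z >= -1.75 -> could be stanine 2
  z >= -1.25 -> could be stanine 3
  z >= -0.75 -> could be stanine 4
  z >= -0.25 -> could be stanine 5
  z >= 0.25 -> could be stanine 6
  z < 0.75
  z < 1.25
  z < 1.75
Highest qualifying boundary gives stanine = 6

6


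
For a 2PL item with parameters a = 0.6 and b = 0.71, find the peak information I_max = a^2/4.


For 2PL, max info at theta = b = 0.71
I_max = a^2 / 4 = 0.6^2 / 4
= 0.36 / 4
I_max = 0.09

0.09


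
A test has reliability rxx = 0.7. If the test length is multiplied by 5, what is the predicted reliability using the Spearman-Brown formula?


r_new = (n * rxx) / (1 + (n-1) * rxx)
r_new = (5 * 0.7) / (1 + 4 * 0.7)
r_new = 3.5 / 3.8
r_new = 0.9211

0.9211


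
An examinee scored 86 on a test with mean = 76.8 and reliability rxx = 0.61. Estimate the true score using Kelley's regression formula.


T_est = rxx * X + (1 - rxx) * mean
T_est = 0.61 * 86 + 0.39 * 76.8
T_est = 52.46 + 29.952
T_est = 82.412

82.412


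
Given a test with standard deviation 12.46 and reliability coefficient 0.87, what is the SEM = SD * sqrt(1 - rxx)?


SEM = SD * sqrt(1 - rxx)
SEM = 12.46 * sqrt(1 - 0.87)
SEM = 12.46 * sqrt(0.13) = 12.46 * 0.360555
SEM = 4.4925

4.4925


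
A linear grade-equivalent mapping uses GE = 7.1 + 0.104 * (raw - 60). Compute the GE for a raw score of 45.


raw - median = 45 - 60 = -15
slope * diff = 0.104 * -15 = -1.56
GE = 7.1 + -1.56
GE = 5.54

5.54


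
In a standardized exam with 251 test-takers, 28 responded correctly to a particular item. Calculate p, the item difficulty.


Item difficulty p = number correct / total examinees
p = 28 / 251
p = 0.1116

0.1116


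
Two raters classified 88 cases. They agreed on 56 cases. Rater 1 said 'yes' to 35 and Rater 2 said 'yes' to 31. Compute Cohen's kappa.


P_o = 56/88 = 0.636364
P_e = (35*31 + 53*57) / 7744 = 0.530217
kappa = (P_o - P_e) / (1 - P_e)
kappa = (0.636364 - 0.530217) / (1 - 0.530217)
kappa = 0.2259

0.2259


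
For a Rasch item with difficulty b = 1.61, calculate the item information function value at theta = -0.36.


P = 1/(1+exp(-(-0.36-1.61))) = 0.1224
I = P*(1-P) = 0.1224 * 0.8776
I = 0.1074

0.1074


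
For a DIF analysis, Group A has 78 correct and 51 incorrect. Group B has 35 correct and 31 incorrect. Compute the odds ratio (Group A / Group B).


Odds_A = 78/51 = 1.5294
Odds_B = 35/31 = 1.129
OR = Odds_A / Odds_B = 1.5294 / 1.129
Exactly, OR = (78 * 31) / (51 * 35) = 2418 / 1785
OR = 1.3546

1.3546


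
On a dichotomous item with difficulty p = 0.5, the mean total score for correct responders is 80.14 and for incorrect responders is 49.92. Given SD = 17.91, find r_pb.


q = 1 - p = 0.5
rpb = ((M1 - M0) / SD) * sqrt(p * q)
rpb = ((80.14 - 49.92) / 17.91) * sqrt(0.5 * 0.5)
rpb = 0.8437

0.8437


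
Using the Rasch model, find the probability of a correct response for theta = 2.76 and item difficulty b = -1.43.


theta - b = 2.76 - -1.43 = 4.19
exp(-(theta - b)) = exp(-4.19) = 0.0151
P = 1 / (1 + 0.0151)
P = 0.9851

0.9851


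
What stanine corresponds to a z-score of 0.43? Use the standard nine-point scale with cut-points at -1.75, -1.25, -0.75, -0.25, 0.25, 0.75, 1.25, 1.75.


Stanine boundaries: [-1.75, -1.25, -0.75, -0.25, 0.25, 0.75, 1.25, 1.75]
z = 0.43
Check each boundary:
  z >= -1.75 -> could be stanine 2
  z >= -1.25 -> could be stanine 3
  z >= -0.75 -> could be stanine 4
  z >= -0.25 -> could be stanine 5
  z >= 0.25 -> could be stanine 6
  z < 0.75
  z < 1.25
  z < 1.75
Highest qualifying boundary gives stanine = 6

6


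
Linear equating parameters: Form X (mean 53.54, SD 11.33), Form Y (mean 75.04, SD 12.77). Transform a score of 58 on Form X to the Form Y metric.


slope = SD_Y / SD_X = 12.77 / 11.33 ~ 1.1271
intercept = mean_Y - slope * mean_X = 75.04 - (12.77 / 11.33) * 53.54 ~ 14.6953
Y = slope * X + intercept. To avoid rounding drift from the rounded slope/intercept, evaluate the equivalent form Y = mean_Y + SD_Y * (X - mean_X) / SD_X at full precision:
Y = 75.04 + 12.77 * (58 - 53.54) / 11.33
Y = 75.04 + 12.77 * 4.46 / 11.33
Y = 75.04 + 56.9542 / 11.33
Y = 75.04 + 5.0268
Y = 80.0668

80.0668


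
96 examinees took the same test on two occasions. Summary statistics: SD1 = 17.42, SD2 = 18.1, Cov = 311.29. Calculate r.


r = cov(X,Y) / (SD_X * SD_Y)
r = 311.29 / (17.42 * 18.1)
r = 311.29 / 315.302
r = 0.9873

0.9873


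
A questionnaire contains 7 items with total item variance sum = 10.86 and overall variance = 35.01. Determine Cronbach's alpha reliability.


alpha = (k/(k-1)) * (1 - sum(si^2)/s_total^2)
= (7/6) * (1 - 10.86/35.01)
alpha = 0.8048

0.8048


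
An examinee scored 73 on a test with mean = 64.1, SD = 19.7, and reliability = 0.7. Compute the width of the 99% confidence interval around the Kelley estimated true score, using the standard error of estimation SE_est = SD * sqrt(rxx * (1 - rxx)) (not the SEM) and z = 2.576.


True score estimate = 0.7*73 + 0.3*64.1 = 70.33
SE_est = SD * sqrt(rxx * (1 - rxx)) = 19.7 * sqrt(0.7 * 0.3) = 19.7 * sqrt(0.21) = 9.027674
CI = T_est +/- z * SE_est, so width = 2 * z * SE_est = 2 * 2.576 * 9.027674
Width = 46.5106

46.5106


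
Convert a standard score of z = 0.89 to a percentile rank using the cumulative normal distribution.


CDF(z) = 0.5 * (1 + erf(z/sqrt(2)))
erf(0.6293) = 0.6265
CDF = 0.8133
Percentile rank = 0.8133 * 100 = 81.33

81.33


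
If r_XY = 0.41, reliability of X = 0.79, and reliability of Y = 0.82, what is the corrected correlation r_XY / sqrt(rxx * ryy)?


r_corrected = rxy / sqrt(rxx * ryy)
= 0.41 / sqrt(0.79 * 0.82)
= 0.41 / sqrt(0.6478)
= 0.41 / 0.80486
r_corrected = 0.5094

0.5094


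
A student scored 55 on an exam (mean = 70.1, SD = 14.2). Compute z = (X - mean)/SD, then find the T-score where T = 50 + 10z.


z = (X - mean) / SD = (55 - 70.1) / 14.2
z = -15.1 / 14.2
z = -1.0634
T-score = T = 50 + 10z
Carry z at full precision (z = -15.1 / 14.2) into the conversion:
T-score = 50 + 10 * (-15.1 / 14.2) = 50 + -151 / 14.2
T-score = 50 + -10.6338
T-score = 39.3662

39.3662


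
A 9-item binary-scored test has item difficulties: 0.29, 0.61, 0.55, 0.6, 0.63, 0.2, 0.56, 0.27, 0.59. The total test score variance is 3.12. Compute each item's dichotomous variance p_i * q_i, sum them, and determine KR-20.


For each item, compute p_i * q_i:
  Item 1: 0.29 * 0.71 = 0.2059
  Item 2: 0.61 * 0.39 = 0.2379
  Item 3: 0.55 * 0.45 = 0.2475
  Item 4: 0.6 * 0.4 = 0.24
  Item 5: 0.63 * 0.37 = 0.2331
  Item 6: 0.2 * 0.8 = 0.16
  Item 7: 0.56 * 0.44 = 0.2464
  Item 8: 0.27 * 0.73 = 0.1971
  Item 9: 0.59 * 0.41 = 0.2419
Sum(p_i * q_i) = 0.2059 + 0.2379 + 0.2475 + 0.24 + 0.2331 + 0.16 + 0.2464 + 0.1971 + 0.2419 = 2.0098
KR-20 = (k/(k-1)) * (1 - Sum(p_i*q_i) / Var_total)
= (9/8) * (1 - 2.0098/3.12)
= 1.125 * 0.3558
KR-20 = 0.4003

0.4003


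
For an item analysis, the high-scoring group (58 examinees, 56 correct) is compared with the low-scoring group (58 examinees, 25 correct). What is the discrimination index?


p_upper = 56/58 = 0.9655
p_lower = 25/58 = 0.431
D = 0.9655 - 0.431 = 0.5345

0.5345


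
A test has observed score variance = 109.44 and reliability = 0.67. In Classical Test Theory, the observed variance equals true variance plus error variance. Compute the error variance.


var_true = rxx * var_obs = 0.67 * 109.44 = 73.3248
var_error = var_obs - var_true
var_error = 109.44 - 73.3248
var_error = 36.1152

36.1152


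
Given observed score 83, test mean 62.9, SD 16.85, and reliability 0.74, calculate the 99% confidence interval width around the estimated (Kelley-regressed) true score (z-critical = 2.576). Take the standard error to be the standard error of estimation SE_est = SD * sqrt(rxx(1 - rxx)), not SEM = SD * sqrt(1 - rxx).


True score estimate = 0.74*83 + 0.26*62.9 = 77.774
SE_est = SD * sqrt(rxx * (1 - rxx)) = 16.85 * sqrt(0.74 * 0.26) = 16.85 * sqrt(0.1924) = 7.390987
CI = T_est +/- z * SE_est, so width = 2 * z * SE_est = 2 * 2.576 * 7.390987
Width = 38.0784

38.0784


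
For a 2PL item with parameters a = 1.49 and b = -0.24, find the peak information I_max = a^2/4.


For 2PL, max info at theta = b = -0.24
I_max = a^2 / 4 = 1.49^2 / 4
= 2.2201 / 4
I_max = 0.555

0.555


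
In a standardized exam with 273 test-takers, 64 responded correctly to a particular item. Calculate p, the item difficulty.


Item difficulty p = number correct / total examinees
p = 64 / 273
p = 0.2344

0.2344


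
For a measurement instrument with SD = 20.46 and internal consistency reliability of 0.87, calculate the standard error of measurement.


SEM = SD * sqrt(1 - rxx)
SEM = 20.46 * sqrt(1 - 0.87)
SEM = 20.46 * sqrt(0.13) = 20.46 * 0.360555
SEM = 7.377

7.377


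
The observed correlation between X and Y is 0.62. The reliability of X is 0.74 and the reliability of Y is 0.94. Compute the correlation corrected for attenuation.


r_corrected = rxy / sqrt(rxx * ryy)
= 0.62 / sqrt(0.74 * 0.94)
= 0.62 / sqrt(0.6956)
= 0.62 / 0.834026
r_corrected = 0.7434

0.7434


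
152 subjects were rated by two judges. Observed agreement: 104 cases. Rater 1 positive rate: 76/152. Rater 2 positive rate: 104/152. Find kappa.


P_o = 104/152 = 0.684211
P_e = (76*104 + 76*48) / 23104 = 0.5
kappa = (P_o - P_e) / (1 - P_e)
kappa = (0.684211 - 0.5) / (1 - 0.5)
kappa = 0.3684

0.3684


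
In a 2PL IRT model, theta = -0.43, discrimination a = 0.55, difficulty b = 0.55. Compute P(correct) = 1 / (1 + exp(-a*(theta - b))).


a*(theta - b) = 0.55 * (-0.43 - 0.55) = -0.539
exp(--0.539) = 1.7143
P = 1 / (1 + 1.7143)
P = 0.3684

0.3684


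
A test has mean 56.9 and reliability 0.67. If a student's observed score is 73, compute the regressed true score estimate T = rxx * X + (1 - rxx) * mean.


T_est = rxx * X + (1 - rxx) * mean
T_est = 0.67 * 73 + 0.33 * 56.9
T_est = 48.91 + 18.777
T_est = 67.687

67.687


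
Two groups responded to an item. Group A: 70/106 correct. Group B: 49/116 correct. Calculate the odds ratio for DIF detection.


Odds_A = 70/36 = 1.9444
Odds_B = 49/67 = 0.7313
OR = Odds_A / Odds_B = 1.9444 / 0.7313
Exactly, OR = (70 * 67) / (36 * 49) = 4690 / 1764
OR = 2.6587

2.6587


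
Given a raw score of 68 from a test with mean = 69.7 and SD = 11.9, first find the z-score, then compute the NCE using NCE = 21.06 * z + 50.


z = (X - mean) / SD = (68 - 69.7) / 11.9
z = -1.7 / 11.9
z = -0.1429
NCE = NCE = 21.06z + 50
Carry z at full precision (z = -1.7 / 11.9) into the conversion:
NCE = 21.06 * (-1.7 / 11.9) + 50 = -35.802 / 11.9 + 50
NCE = -3.0086 + 50
NCE = 46.9914

46.9914


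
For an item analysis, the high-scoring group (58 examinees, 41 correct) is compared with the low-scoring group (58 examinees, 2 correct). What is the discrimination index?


p_upper = 41/58 = 0.7069
p_lower = 2/58 = 0.0345
D = 0.7069 - 0.0345 = 0.6724

0.6724


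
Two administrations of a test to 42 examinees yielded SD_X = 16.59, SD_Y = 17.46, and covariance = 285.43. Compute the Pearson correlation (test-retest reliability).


r = cov(X,Y) / (SD_X * SD_Y)
r = 285.43 / (16.59 * 17.46)
r = 285.43 / 289.6614
r = 0.9854

0.9854


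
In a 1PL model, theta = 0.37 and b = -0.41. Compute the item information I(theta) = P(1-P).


P = 1/(1+exp(-(0.37--0.41))) = 0.6857
I = P*(1-P) = 0.6857 * 0.3143
I = 0.2155

0.2155


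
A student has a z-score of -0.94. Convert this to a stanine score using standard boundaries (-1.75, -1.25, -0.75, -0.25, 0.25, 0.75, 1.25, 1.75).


Stanine boundaries: [-1.75, -1.25, -0.75, -0.25, 0.25, 0.75, 1.25, 1.75]
z = -0.94
Check each boundary:
  z >= -1.75 -> could be stanine 2
  z >= -1.25 -> could be stanine 3
  z < -0.75
  z < -0.25
  z < 0.25
  z < 0.75
  z < 1.25
  z < 1.75
Highest qualifying boundary gives stanine = 3

3


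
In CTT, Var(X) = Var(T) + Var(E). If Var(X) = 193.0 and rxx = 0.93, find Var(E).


var_true = rxx * var_obs = 0.93 * 193.0 = 179.49
var_error = var_obs - var_true
var_error = 193.0 - 179.49
var_error = 13.51

13.51


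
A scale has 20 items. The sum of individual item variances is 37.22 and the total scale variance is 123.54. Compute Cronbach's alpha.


alpha = (k/(k-1)) * (1 - sum(si^2)/s_total^2)
= (20/19) * (1 - 37.22/123.54)
alpha = 0.7355

0.7355


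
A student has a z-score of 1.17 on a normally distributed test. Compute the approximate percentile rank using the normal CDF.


CDF(z) = 0.5 * (1 + erf(z/sqrt(2)))
erf(0.8273) = 0.758
CDF = 0.879
Percentile rank = 0.879 * 100 = 87.9

87.9


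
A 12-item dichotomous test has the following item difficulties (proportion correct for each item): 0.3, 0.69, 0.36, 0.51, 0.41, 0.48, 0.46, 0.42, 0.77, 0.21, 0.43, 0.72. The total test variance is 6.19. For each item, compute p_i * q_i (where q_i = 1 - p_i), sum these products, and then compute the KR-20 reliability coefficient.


For each item, compute p_i * q_i:
  Item 1: 0.3 * 0.7 = 0.21
  Item 2: 0.69 * 0.31 = 0.2139
  Item 3: 0.36 * 0.64 = 0.2304
  Item 4: 0.51 * 0.49 = 0.2499
  Item 5: 0.41 * 0.59 = 0.2419
  Item 6: 0.48 * 0.52 = 0.2496
  Item 7: 0.46 * 0.54 = 0.2484
  Item 8: 0.42 * 0.58 = 0.2436
  Item 9: 0.77 * 0.23 = 0.1771
  Item 10: 0.21 * 0.79 = 0.1659
  Item 11: 0.43 * 0.57 = 0.2451
  Item 12: 0.72 * 0.28 = 0.2016
Sum(p_i * q_i) = 0.21 + 0.2139 + 0.2304 + 0.2499 + 0.2419 + 0.2496 + 0.2484 + 0.2436 + 0.1771 + 0.1659 + 0.2451 + 0.2016 = 2.6774
KR-20 = (k/(k-1)) * (1 - Sum(p_i*q_i) / Var_total)
= (12/11) * (1 - 2.6774/6.19)
= 1.0909 * 0.5675
KR-20 = 0.6191

0.6191


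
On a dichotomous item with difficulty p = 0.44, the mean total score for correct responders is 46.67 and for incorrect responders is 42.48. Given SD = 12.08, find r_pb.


q = 1 - p = 0.56
rpb = ((M1 - M0) / SD) * sqrt(p * q)
rpb = ((46.67 - 42.48) / 12.08) * sqrt(0.44 * 0.56)
rpb = 0.1722

0.1722


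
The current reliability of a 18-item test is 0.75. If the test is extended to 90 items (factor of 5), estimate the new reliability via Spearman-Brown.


r_new = (n * rxx) / (1 + (n-1) * rxx)
r_new = (5 * 0.75) / (1 + 4 * 0.75)
r_new = 3.75 / 4.0
r_new = 0.9375

0.9375


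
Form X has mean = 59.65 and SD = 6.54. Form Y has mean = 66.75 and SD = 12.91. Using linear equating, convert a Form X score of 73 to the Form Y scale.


slope = SD_Y / SD_X = 12.91 / 6.54 ~ 1.974
intercept = mean_Y - slope * mean_X = 66.75 - (12.91 / 6.54) * 59.65 ~ -50.9995
Y = slope * X + intercept. To avoid rounding drift from the rounded slope/intercept, evaluate the equivalent form Y = mean_Y + SD_Y * (X - mean_X) / SD_X at full precision:
Y = 66.75 + 12.91 * (73 - 59.65) / 6.54
Y = 66.75 + 12.91 * 13.35 / 6.54
Y = 66.75 + 172.3485 / 6.54
Y = 66.75 + 26.353
Y = 93.103

93.103


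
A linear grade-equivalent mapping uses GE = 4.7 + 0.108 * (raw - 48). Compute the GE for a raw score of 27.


raw - median = 27 - 48 = -21
slope * diff = 0.108 * -21 = -2.268
GE = 4.7 + -2.268
GE = 2.432

2.432


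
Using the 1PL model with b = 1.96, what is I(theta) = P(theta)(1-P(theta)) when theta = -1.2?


P = 1/(1+exp(-(-1.2-1.96))) = 0.0407
I = P*(1-P) = 0.0407 * 0.9593
I = 0.039

0.039


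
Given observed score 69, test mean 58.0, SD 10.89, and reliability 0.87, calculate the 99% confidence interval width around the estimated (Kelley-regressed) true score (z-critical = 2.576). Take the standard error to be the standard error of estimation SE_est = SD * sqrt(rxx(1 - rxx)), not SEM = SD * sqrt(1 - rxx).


True score estimate = 0.87*69 + 0.13*58.0 = 67.57
SE_est = SD * sqrt(rxx * (1 - rxx)) = 10.89 * sqrt(0.87 * 0.13) = 10.89 * sqrt(0.1131) = 3.662344
CI = T_est +/- z * SE_est, so width = 2 * z * SE_est = 2 * 2.576 * 3.662344
Width = 18.8684

18.8684


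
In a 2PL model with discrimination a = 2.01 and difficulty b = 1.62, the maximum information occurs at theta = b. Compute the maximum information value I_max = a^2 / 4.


For 2PL, max info at theta = b = 1.62
I_max = a^2 / 4 = 2.01^2 / 4
= 4.0401 / 4
I_max = 1.01

1.01


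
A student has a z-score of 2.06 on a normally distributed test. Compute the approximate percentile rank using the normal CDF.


CDF(z) = 0.5 * (1 + erf(z/sqrt(2)))
erf(1.4566) = 0.9606
CDF = 0.9803
Percentile rank = 0.9803 * 100 = 98.03

98.03


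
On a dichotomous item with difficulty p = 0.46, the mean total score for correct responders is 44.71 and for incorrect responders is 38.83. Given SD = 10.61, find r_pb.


q = 1 - p = 0.54
rpb = ((M1 - M0) / SD) * sqrt(p * q)
rpb = ((44.71 - 38.83) / 10.61) * sqrt(0.46 * 0.54)
rpb = 0.2762

0.2762


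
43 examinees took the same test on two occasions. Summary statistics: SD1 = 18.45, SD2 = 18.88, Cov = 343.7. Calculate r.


r = cov(X,Y) / (SD_X * SD_Y)
r = 343.7 / (18.45 * 18.88)
r = 343.7 / 348.336
r = 0.9867

0.9867


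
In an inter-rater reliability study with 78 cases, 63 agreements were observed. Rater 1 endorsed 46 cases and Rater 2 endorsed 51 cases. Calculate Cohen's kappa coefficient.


P_o = 63/78 = 0.807692
P_e = (46*51 + 32*27) / 6084 = 0.527613
kappa = (P_o - P_e) / (1 - P_e)
kappa = (0.807692 - 0.527613) / (1 - 0.527613)
kappa = 0.5929

0.5929


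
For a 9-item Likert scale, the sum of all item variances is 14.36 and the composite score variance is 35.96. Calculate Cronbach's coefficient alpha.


alpha = (k/(k-1)) * (1 - sum(si^2)/s_total^2)
= (9/8) * (1 - 14.36/35.96)
alpha = 0.6758

0.6758


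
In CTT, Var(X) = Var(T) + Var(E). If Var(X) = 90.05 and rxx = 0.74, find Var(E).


var_true = rxx * var_obs = 0.74 * 90.05 = 66.637
var_error = var_obs - var_true
var_error = 90.05 - 66.637
var_error = 23.413

23.413


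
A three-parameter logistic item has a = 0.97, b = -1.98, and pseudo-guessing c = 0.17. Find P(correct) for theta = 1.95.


logit = 0.97*(1.95 - -1.98) = 3.8121
P* = 1/(1 + exp(-3.8121)) = 0.9784
P = 0.17 + (1 - 0.17) * 0.9784
P = 0.9821

0.9821


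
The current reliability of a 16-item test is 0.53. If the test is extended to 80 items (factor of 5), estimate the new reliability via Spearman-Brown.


r_new = (n * rxx) / (1 + (n-1) * rxx)
r_new = (5 * 0.53) / (1 + 4 * 0.53)
r_new = 2.65 / 3.12
r_new = 0.8494

0.8494


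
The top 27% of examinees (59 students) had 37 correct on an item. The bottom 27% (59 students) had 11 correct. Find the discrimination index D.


p_upper = 37/59 = 0.6271
p_lower = 11/59 = 0.1864
D = 0.6271 - 0.1864 = 0.4407

0.4407


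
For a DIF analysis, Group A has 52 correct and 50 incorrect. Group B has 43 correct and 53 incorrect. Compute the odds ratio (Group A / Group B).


Odds_A = 52/50 = 1.04
Odds_B = 43/53 = 0.8113
OR = Odds_A / Odds_B = 1.04 / 0.8113
Exactly, OR = (52 * 53) / (50 * 43) = 2756 / 2150
OR = 1.2819

1.2819


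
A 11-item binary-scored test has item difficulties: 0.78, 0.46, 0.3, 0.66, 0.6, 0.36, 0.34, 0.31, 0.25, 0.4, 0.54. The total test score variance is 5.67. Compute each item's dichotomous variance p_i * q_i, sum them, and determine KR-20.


For each item, compute p_i * q_i:
  Item 1: 0.78 * 0.22 = 0.1716
  Item 2: 0.46 * 0.54 = 0.2484
  Item 3: 0.3 * 0.7 = 0.21
  Item 4: 0.66 * 0.34 = 0.2244
  Item 5: 0.6 * 0.4 = 0.24
  Item 6: 0.36 * 0.64 = 0.2304
  Item 7: 0.34 * 0.66 = 0.2244
  Item 8: 0.31 * 0.69 = 0.2139
  Item 9: 0.25 * 0.75 = 0.1875
  Item 10: 0.4 * 0.6 = 0.24
  Item 11: 0.54 * 0.46 = 0.2484
Sum(p_i * q_i) = 0.1716 + 0.2484 + 0.21 + 0.2244 + 0.24 + 0.2304 + 0.2244 + 0.2139 + 0.1875 + 0.24 + 0.2484 = 2.439
KR-20 = (k/(k-1)) * (1 - Sum(p_i*q_i) / Var_total)
= (11/10) * (1 - 2.439/5.67)
= 1.1 * 0.5698
KR-20 = 0.6268

0.6268


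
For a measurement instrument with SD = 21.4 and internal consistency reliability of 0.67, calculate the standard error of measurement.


SEM = SD * sqrt(1 - rxx)
SEM = 21.4 * sqrt(1 - 0.67)
SEM = 21.4 * sqrt(0.33) = 21.4 * 0.574456
SEM = 12.2934

12.2934


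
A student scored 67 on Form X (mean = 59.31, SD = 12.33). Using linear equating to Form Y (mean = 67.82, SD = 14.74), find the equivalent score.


slope = SD_Y / SD_X = 14.74 / 12.33 ~ 1.1955
intercept = mean_Y - slope * mean_X = 67.82 - (14.74 / 12.33) * 59.31 ~ -3.0826
Y = slope * X + intercept. To avoid rounding drift from the rounded slope/intercept, evaluate the equivalent form Y = mean_Y + SD_Y * (X - mean_X) / SD_X at full precision:
Y = 67.82 + 14.74 * (67 - 59.31) / 12.33
Y = 67.82 + 14.74 * 7.69 / 12.33
Y = 67.82 + 113.3506 / 12.33
Y = 67.82 + 9.1931
Y = 77.0131

77.0131


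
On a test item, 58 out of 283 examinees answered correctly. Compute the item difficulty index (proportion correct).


Item difficulty p = number correct / total examinees
p = 58 / 283
p = 0.2049

0.2049


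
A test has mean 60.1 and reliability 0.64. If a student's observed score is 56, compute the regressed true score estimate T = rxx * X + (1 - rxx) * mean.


T_est = rxx * X + (1 - rxx) * mean
T_est = 0.64 * 56 + 0.36 * 60.1
T_est = 35.84 + 21.636
T_est = 57.476

57.476


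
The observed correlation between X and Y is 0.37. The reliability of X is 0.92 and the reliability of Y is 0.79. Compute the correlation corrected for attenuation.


r_corrected = rxy / sqrt(rxx * ryy)
= 0.37 / sqrt(0.92 * 0.79)
= 0.37 / sqrt(0.7268)
= 0.37 / 0.852526
r_corrected = 0.434

0.434


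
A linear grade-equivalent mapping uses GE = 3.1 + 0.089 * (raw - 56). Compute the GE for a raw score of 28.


raw - median = 28 - 56 = -28
slope * diff = 0.089 * -28 = -2.492
GE = 3.1 + -2.492
GE = 0.608

0.608


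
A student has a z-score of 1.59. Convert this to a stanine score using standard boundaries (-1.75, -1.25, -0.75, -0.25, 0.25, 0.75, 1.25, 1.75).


Stanine boundaries: [-1.75, -1.25, -0.75, -0.25, 0.25, 0.75, 1.25, 1.75]
z = 1.59
Check each boundary:
  z >= -1.75 -> could be stanine 2
  z >= -1.25 -> could be stanine 3
  z >= -0.75 -> could be stanine 4
  z >= -0.25 -> could be stanine 5
  z >= 0.25 -> could be stanine 6
  z >= 0.75 -> could be stanine 7
  z >= 1.25 -> could be stanine 8
  z < 1.75
Highest qualifying boundary gives stanine = 8

8


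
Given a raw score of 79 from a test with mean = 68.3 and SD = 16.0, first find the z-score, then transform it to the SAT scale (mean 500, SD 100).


z = (X - mean) / SD = (79 - 68.3) / 16.0
z = 10.7 / 16.0
z = 0.6687
SAT-scale = SAT = 500 + 100z
Carry z at full precision (z = 10.7 / 16.0) into the conversion:
SAT-scale = 500 + 100 * (10.7 / 16.0) = 500 + 1070 / 16.0
SAT-scale = 500 + 66.875
SAT-scale = 566.875

566.875


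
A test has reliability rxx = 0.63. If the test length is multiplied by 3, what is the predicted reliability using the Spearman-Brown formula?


r_new = (n * rxx) / (1 + (n-1) * rxx)
r_new = (3 * 0.63) / (1 + 2 * 0.63)
r_new = 1.89 / 2.26
r_new = 0.8363

0.8363


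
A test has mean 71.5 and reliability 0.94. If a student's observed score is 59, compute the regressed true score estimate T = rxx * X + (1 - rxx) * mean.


T_est = rxx * X + (1 - rxx) * mean
T_est = 0.94 * 59 + 0.06 * 71.5
T_est = 55.46 + 4.29
T_est = 59.75

59.75


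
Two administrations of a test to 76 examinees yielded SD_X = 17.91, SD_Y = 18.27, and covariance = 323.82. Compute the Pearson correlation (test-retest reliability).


r = cov(X,Y) / (SD_X * SD_Y)
r = 323.82 / (17.91 * 18.27)
r = 323.82 / 327.2157
r = 0.9896

0.9896


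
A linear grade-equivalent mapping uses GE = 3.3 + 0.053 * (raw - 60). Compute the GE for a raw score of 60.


raw - median = 60 - 60 = 0
slope * diff = 0.053 * 0 = 0.0
GE = 3.3 + 0.0
GE = 3.3

3.3


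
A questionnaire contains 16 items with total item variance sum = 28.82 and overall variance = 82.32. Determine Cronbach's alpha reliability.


alpha = (k/(k-1)) * (1 - sum(si^2)/s_total^2)
= (16/15) * (1 - 28.82/82.32)
alpha = 0.6932

0.6932


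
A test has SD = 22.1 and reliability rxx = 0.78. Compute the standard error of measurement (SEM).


SEM = SD * sqrt(1 - rxx)
SEM = 22.1 * sqrt(1 - 0.78)
SEM = 22.1 * sqrt(0.22) = 22.1 * 0.469042
SEM = 10.3658

10.3658


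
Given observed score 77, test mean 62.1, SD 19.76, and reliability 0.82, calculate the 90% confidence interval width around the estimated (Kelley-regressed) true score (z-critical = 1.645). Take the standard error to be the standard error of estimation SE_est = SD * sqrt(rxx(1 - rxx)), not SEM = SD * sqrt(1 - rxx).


True score estimate = 0.82*77 + 0.18*62.1 = 74.318
SE_est = SD * sqrt(rxx * (1 - rxx)) = 19.76 * sqrt(0.82 * 0.18) = 19.76 * sqrt(0.1476) = 7.591544
CI = T_est +/- z * SE_est, so width = 2 * z * SE_est = 2 * 1.645 * 7.591544
Width = 24.9762

24.9762


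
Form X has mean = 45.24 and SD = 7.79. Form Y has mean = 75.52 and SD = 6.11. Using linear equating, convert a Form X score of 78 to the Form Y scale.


slope = SD_Y / SD_X = 6.11 / 7.79 ~ 0.7843
intercept = mean_Y - slope * mean_X = 75.52 - (6.11 / 7.79) * 45.24 ~ 40.0365
Y = slope * X + intercept. To avoid rounding drift from the rounded slope/intercept, evaluate the equivalent form Y = mean_Y + SD_Y * (X - mean_X) / SD_X at full precision:
Y = 75.52 + 6.11 * (78 - 45.24) / 7.79
Y = 75.52 + 6.11 * 32.76 / 7.79
Y = 75.52 + 200.1636 / 7.79
Y = 75.52 + 25.6949
Y = 101.2149

101.2149


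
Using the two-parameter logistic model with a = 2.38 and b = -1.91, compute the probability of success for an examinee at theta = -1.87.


a*(theta - b) = 2.38 * (-1.87 - -1.91) = 0.0952
exp(-0.0952) = 0.9092
P = 1 / (1 + 0.9092)
P = 0.5238

0.5238


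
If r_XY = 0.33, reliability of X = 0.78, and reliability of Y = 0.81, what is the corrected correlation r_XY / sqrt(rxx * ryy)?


r_corrected = rxy / sqrt(rxx * ryy)
= 0.33 / sqrt(0.78 * 0.81)
= 0.33 / sqrt(0.6318)
= 0.33 / 0.794858
r_corrected = 0.4152

0.4152


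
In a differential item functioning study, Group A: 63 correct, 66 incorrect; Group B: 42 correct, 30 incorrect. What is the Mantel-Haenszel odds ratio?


Odds_A = 63/66 = 0.9545
Odds_B = 42/30 = 1.4
OR = Odds_A / Odds_B = 0.9545 / 1.4
Exactly, OR = (63 * 30) / (66 * 42) = 1890 / 2772
OR = 0.6818

0.6818


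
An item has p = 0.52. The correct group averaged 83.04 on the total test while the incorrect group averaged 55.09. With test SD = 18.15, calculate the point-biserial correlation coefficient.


q = 1 - p = 0.48
rpb = ((M1 - M0) / SD) * sqrt(p * q)
rpb = ((83.04 - 55.09) / 18.15) * sqrt(0.52 * 0.48)
rpb = 0.7694

0.7694


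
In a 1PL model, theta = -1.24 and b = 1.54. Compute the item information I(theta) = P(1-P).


P = 1/(1+exp(-(-1.24-1.54))) = 0.0584
I = P*(1-P) = 0.0584 * 0.9416
I = 0.055

0.055


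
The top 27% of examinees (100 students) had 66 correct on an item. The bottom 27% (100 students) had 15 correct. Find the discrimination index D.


p_upper = 66/100 = 0.66
p_lower = 15/100 = 0.15
D = 0.66 - 0.15 = 0.51

0.51


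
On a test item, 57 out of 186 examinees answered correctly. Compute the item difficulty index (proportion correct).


Item difficulty p = number correct / total examinees
p = 57 / 186
p = 0.3065

0.3065


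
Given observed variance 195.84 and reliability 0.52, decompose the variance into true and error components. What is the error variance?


var_true = rxx * var_obs = 0.52 * 195.84 = 101.8368
var_error = var_obs - var_true
var_error = 195.84 - 101.8368
var_error = 94.0032

94.0032


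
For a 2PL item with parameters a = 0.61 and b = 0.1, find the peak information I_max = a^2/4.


For 2PL, max info at theta = b = 0.1
I_max = a^2 / 4 = 0.61^2 / 4
= 0.3721 / 4
I_max = 0.093

0.093


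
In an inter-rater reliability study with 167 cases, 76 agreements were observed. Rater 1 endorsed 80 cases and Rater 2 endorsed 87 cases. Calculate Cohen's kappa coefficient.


P_o = 76/167 = 0.45509
P_e = (80*87 + 87*80) / 27889 = 0.499122
kappa = (P_o - P_e) / (1 - P_e)
kappa = (0.45509 - 0.499122) / (1 - 0.499122)
kappa = -0.0879

-0.0879


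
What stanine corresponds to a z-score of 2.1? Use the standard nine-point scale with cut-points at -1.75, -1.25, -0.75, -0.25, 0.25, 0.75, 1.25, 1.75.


Stanine boundaries: [-1.75, -1.25, -0.75, -0.25, 0.25, 0.75, 1.25, 1.75]
z = 2.1
Check each boundary:
  z >= -1.75 -> could be stanine 2
  z >= -1.25 -> could be stanine 3
  z >= -0.75 -> could be stanine 4
  z >= -0.25 -> could be stanine 5
  z >= 0.25 -> could be stanine 6
  z >= 0.75 -> could be stanine 7
  z >= 1.25 -> could be stanine 8
  z >= 1.75 -> could be stanine 9
Highest qualifying boundary gives stanine = 9

9


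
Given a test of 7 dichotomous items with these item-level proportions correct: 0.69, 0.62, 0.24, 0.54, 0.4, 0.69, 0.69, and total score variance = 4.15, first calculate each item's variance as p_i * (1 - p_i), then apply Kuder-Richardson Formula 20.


For each item, compute p_i * q_i:
  Item 1: 0.69 * 0.31 = 0.2139
  Item 2: 0.62 * 0.38 = 0.2356
  Item 3: 0.24 * 0.76 = 0.1824
  Item 4: 0.54 * 0.46 = 0.2484
  Item 5: 0.4 * 0.6 = 0.24
  Item 6: 0.69 * 0.31 = 0.2139
  Item 7: 0.69 * 0.31 = 0.2139
Sum(p_i * q_i) = 0.2139 + 0.2356 + 0.1824 + 0.2484 + 0.24 + 0.2139 + 0.2139 = 1.5481
KR-20 = (k/(k-1)) * (1 - Sum(p_i*q_i) / Var_total)
= (7/6) * (1 - 1.5481/4.15)
= 1.1667 * 0.627
KR-20 = 0.7315

0.7315


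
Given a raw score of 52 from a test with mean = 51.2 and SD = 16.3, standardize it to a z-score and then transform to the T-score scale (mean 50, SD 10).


z = (X - mean) / SD = (52 - 51.2) / 16.3
z = 0.8 / 16.3
z = 0.0491
T-score = T = 50 + 10z
Carry z at full precision (z = 0.8 / 16.3) into the conversion:
T-score = 50 + 10 * (0.8 / 16.3) = 50 + 8 / 16.3
T-score = 50 + 0.4908
T-score = 50.4908

50.4908


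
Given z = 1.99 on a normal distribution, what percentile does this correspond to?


CDF(z) = 0.5 * (1 + erf(z/sqrt(2)))
erf(1.4071) = 0.9534
CDF = 0.9767
Percentile rank = 0.9767 * 100 = 97.67

97.67


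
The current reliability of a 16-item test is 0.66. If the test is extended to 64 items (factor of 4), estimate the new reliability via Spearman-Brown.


r_new = (n * rxx) / (1 + (n-1) * rxx)
r_new = (4 * 0.66) / (1 + 3 * 0.66)
r_new = 2.64 / 2.98
r_new = 0.8859

0.8859


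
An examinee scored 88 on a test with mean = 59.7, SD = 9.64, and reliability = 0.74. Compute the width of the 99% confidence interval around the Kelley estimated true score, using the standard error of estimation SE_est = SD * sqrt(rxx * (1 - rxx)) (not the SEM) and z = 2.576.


True score estimate = 0.74*88 + 0.26*59.7 = 80.642
SE_est = SD * sqrt(rxx * (1 - rxx)) = 9.64 * sqrt(0.74 * 0.26) = 9.64 * sqrt(0.1924) = 4.228434
CI = T_est +/- z * SE_est, so width = 2 * z * SE_est = 2 * 2.576 * 4.228434
Width = 21.7849

21.7849


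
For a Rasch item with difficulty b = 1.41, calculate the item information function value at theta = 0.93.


P = 1/(1+exp(-(0.93-1.41))) = 0.3823
I = P*(1-P) = 0.3823 * 0.6177
I = 0.2361

0.2361


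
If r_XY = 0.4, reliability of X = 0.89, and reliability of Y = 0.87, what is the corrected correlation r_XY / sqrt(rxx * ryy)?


r_corrected = rxy / sqrt(rxx * ryy)
= 0.4 / sqrt(0.89 * 0.87)
= 0.4 / sqrt(0.7743)
= 0.4 / 0.879943
r_corrected = 0.4546

0.4546


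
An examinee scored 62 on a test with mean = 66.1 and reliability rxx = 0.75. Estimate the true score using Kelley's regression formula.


T_est = rxx * X + (1 - rxx) * mean
T_est = 0.75 * 62 + 0.25 * 66.1
T_est = 46.5 + 16.525
T_est = 63.025

63.025


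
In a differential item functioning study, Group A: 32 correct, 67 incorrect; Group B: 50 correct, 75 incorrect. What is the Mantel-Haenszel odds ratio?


Odds_A = 32/67 = 0.4776
Odds_B = 50/75 = 0.6667
OR = Odds_A / Odds_B = 0.4776 / 0.6667
Exactly, OR = (32 * 75) / (67 * 50) = 2400 / 3350
OR = 0.7164

0.7164


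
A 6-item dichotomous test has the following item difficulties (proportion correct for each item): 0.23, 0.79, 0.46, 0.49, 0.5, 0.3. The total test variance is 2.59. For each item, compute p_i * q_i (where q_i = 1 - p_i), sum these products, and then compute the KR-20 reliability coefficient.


For each item, compute p_i * q_i:
  Item 1: 0.23 * 0.77 = 0.1771
  Item 2: 0.79 * 0.21 = 0.1659
  Item 3: 0.46 * 0.54 = 0.2484
  Item 4: 0.49 * 0.51 = 0.2499
  Item 5: 0.5 * 0.5 = 0.25
  Item 6: 0.3 * 0.7 = 0.21
Sum(p_i * q_i) = 0.1771 + 0.1659 + 0.2484 + 0.2499 + 0.25 + 0.21 = 1.3013
KR-20 = (k/(k-1)) * (1 - Sum(p_i*q_i) / Var_total)
= (6/5) * (1 - 1.3013/2.59)
= 1.2 * 0.4976
KR-20 = 0.5971

0.5971


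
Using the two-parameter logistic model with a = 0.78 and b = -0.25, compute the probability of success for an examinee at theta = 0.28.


a*(theta - b) = 0.78 * (0.28 - -0.25) = 0.4134
exp(-0.4134) = 0.6614
P = 1 / (1 + 0.6614)
P = 0.6019

0.6019


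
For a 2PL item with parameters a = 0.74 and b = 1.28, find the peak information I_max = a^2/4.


For 2PL, max info at theta = b = 1.28
I_max = a^2 / 4 = 0.74^2 / 4
= 0.5476 / 4
I_max = 0.1369

0.1369


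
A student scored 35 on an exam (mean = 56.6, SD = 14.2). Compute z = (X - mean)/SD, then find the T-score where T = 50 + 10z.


z = (X - mean) / SD = (35 - 56.6) / 14.2
z = -21.6 / 14.2
z = -1.5211
T-score = T = 50 + 10z
Carry z at full precision (z = -21.6 / 14.2) into the conversion:
T-score = 50 + 10 * (-21.6 / 14.2) = 50 + -216 / 14.2
T-score = 50 + -15.2113
T-score = 34.7887

34.7887
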